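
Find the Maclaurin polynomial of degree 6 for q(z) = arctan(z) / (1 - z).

Expand 1/(denominator) as a geometric series and multiply by the numerator's series.
q(0) = 0
q′(0) = 1
q′′(0) = 2
q′′′(0) = 4
q^(4)(0) = 16
q^(5)(0) = 104
q^(6)(0) = 624

13*z^6/15 + 13*z^5/15 + 2*z^4/3 + 2*z^3/3 + z^2 + z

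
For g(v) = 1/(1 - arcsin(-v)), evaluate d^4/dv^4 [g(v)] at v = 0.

Compose series: expand the inner function first, then feed it into the outer expansion.
From the series, [v^4] g = 4/3; multiply by 4! = 24 to get 32.

32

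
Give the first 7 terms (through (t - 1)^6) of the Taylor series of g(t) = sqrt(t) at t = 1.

Compute the successive derivatives at the expansion point and divide by k!.
[(t - 1)^0] = 1;  [(t - 1)^1] = 1/2;  [(t - 1)^2] = -1/8;  [(t - 1)^3] = 1/16;  [(t - 1)^4] = -5/128;  [(t - 1)^5] = 7/256;  [(t - 1)^6] = -21/1024.

-21*(t - 1)^6/1024 + 7*(t - 1)^5/256 - 5*(t - 1)^4/128 + (t - 1)^3/16 - (t - 1)^2/8 + (t - 1)/2 + 1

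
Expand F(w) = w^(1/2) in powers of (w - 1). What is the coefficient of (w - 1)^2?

F(1) = 1
F′(1) = 1/2
F′′(1) = -1/4
So c_2 = F′′(1)/2! = -1/8.

-1/8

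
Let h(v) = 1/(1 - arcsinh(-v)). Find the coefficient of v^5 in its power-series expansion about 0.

Let u equal the inner series; expand the outer function in u and truncate.
h(0) = 1
h′(0) = -1
h′′(0) = 2
h′′′(0) = -5
h^(4)(0) = 16
h^(5)(0) = -69
So c_5 = h^(5)(0)/5! = -23/40.

-23/40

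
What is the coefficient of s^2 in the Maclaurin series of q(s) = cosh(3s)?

Apply the Taylor formula c_k = f^(k)(a)/k!.
q(0) = 1
q′(0) = 0
q′′(0) = 9

9/2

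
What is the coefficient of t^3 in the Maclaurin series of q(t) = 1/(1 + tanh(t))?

-2/3

Plug the Maclaurin series of the inner function into that of the outer and collect terms.
[t^0] = 1;  [t^1] = -1;  [t^2] = 1;  [t^3] = -2/3.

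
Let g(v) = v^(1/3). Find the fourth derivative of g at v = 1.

-80/81

Compute the successive derivatives at the expansion point and divide by k!.
The coefficient of (v - 1)^4 in the expansion is -10/243, so g^(4)(1) = 4! * (-10/243) = -80/81.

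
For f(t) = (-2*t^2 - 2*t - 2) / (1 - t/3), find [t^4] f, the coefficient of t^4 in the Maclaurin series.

Distribute the polynomial across the series and collect like powers.
f(0) = -2
f′(0) = -8/3
f′′(0) = -52/9
f′′′(0) = -52/9
f^(4)(0) = -208/27

-26/81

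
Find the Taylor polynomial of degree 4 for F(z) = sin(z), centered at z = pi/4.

sqrt(2)*(z - pi/4)^4/48 - sqrt(2)*(z - pi/4)^3/12 - sqrt(2)*(z - pi/4)^2/4 + sqrt(2)*(z - pi/4)/2 + sqrt(2)/2

Use the known series and substitute for the argument.
F(pi/4) = sqrt(2)/2
F′(pi/4) = sqrt(2)/2
F′′(pi/4) = -sqrt(2)/2
F′′′(pi/4) = -sqrt(2)/2
F^(4)(pi/4) = sqrt(2)/2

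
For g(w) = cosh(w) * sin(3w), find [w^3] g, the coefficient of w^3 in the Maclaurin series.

-3

Write out both Maclaurin series and multiply, keeping only the needed powers.
g(0) = 0
g′(0) = 3
g′′(0) = 0
g′′′(0) = -18
So c_3 = g′′′(0)/3! = -3.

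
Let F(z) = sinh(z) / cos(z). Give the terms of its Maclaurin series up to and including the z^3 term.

Invert the denominator's series and multiply.
F(0) = 0
F′(0) = 1
F′′(0) = 0
F′′′(0) = 4

2*z^3/3 + z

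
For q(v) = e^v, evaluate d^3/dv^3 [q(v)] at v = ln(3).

From the series, [(v - ln(3))^3] q = 1/2; multiply by 3! = 6 to get 3.

3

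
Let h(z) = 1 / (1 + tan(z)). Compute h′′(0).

Use the geometric series for the reciprocal, then substitute.
The coefficient of z^2 in the expansion is 1, so h′′(0) = 2! * (1) = 2.

2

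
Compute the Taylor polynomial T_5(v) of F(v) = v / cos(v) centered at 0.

Write the quotient as an unknown series and match coefficients against numerator = denominator · series.

5*v^5/24 + v^3/2 + v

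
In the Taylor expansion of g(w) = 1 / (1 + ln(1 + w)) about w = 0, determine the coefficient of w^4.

Use the geometric series for the reciprocal, then substitute.
g(0) = 1
g′(0) = -1
g′′(0) = 3
g′′′(0) = -14
g^(4)(0) = 88
Then c_k = g^(k)(0)/k! gives each Taylor coefficient.

11/3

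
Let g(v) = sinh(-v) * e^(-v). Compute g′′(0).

2

Take the Cauchy product of the two expansions.
The coefficient of v^2 in the expansion is 1, so g′′(0) = 2! * (1) = 2.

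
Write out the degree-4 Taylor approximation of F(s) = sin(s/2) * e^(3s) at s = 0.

35*s^4/16 + 107*s^3/48 + 3*s^2/2 + s/2

Multiply the two series term by term and collect like powers.
F(0) = 0
F′(0) = 1/2
F′′(0) = 3
F′′′(0) = 107/8
F^(4)(0) = 105/2
Dividing each by k! gives the coefficients c_0, ..., c_4.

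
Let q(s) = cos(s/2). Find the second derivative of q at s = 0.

-1/4

From the series, [s^2] q = -1/8; multiply by 2! = 2 to get -1/4.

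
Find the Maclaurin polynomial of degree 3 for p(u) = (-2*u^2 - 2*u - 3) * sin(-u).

Multiply each power in the prefactor through the base expansion.
p(0) = 0
p′(0) = 3
p′′(0) = 4
p′′′(0) = 9

3*u^3/2 + 2*u^2 + 3*u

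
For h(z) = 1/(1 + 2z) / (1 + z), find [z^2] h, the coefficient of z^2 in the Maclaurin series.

7

Write out both Maclaurin series and multiply, keeping only the needed powers.
[z^0] = 1;  [z^1] = -3;  [z^2] = 7.
So c_2 = h′′(0)/2! = 7.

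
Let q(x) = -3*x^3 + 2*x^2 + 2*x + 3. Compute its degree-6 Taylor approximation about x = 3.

Differentiate repeatedly and evaluate at the center.
[(x - 3)^0] = -54;  [(x - 3)^1] = -67;  [(x - 3)^2] = -25;  [(x - 3)^3] = -3;  [(x - 3)^4] = 0;  [(x - 3)^5] = 0;  [(x - 3)^6] = 0.

-3*(x - 3)^3 - 25*(x - 3)^2 - 67*(x - 3) - 54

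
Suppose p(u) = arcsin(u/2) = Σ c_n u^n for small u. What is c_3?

1/48

Use the known series and substitute for the argument.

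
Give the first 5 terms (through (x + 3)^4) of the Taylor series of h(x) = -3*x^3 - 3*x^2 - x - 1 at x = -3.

-3*(x + 3)^3 + 24*(x + 3)^2 - 64*(x + 3) + 56

Use the known series and substitute for the argument.
h(-3) = 56
h′(-3) = -64
h′′(-3) = 48
h′′′(-3) = -18
h^(4)(-3) = 0
Then c_k = h^(k)(-3)/k! gives each Taylor coefficient.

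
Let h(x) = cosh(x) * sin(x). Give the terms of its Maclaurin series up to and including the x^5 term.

Multiply the two series term by term and collect like powers.
[x^0] = 0;  [x^1] = 1;  [x^2] = 0;  [x^3] = 1/3;  [x^4] = 0;  [x^5] = -1/30.

-x^5/30 + x^3/3 + x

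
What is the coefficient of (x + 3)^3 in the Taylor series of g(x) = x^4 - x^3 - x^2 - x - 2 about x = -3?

-13

[(x + 3)^0] = 100;  [(x + 3)^1] = -130;  [(x + 3)^2] = 62;  [(x + 3)^3] = -13.
So c_3 = g′′′(-3)/3! = -13.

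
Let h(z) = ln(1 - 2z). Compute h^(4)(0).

-96

From the series, [z^4] h = -4; multiply by 4! = 24 to get -96.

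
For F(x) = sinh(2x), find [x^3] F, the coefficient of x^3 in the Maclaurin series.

Apply the Taylor formula c_k = f^(k)(a)/k!.
F(0) = 0
F′(0) = 2
F′′(0) = 0
F′′′(0) = 8

4/3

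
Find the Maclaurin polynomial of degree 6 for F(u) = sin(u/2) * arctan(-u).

-247*u^6/2304 + 3*u^4/16 - u^2/2

Write out both Maclaurin series and multiply, keeping only the needed powers.
[u^0] = 0;  [u^1] = 0;  [u^2] = -1/2;  [u^3] = 0;  [u^4] = 3/16;  [u^5] = 0;  [u^6] = -247/2304.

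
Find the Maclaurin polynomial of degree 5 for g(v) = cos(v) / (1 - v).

Expand 1/(denominator) as a geometric series and multiply by the numerator's series.
g(0) = 1
g′(0) = 1
g′′(0) = 1
g′′′(0) = 3
g^(4)(0) = 13
g^(5)(0) = 65
Dividing each by k! gives the coefficients c_0, ..., c_5.

13*v^5/24 + 13*v^4/24 + v^3/2 + v^2/2 + v + 1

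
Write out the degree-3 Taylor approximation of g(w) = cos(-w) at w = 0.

1 - w^2/2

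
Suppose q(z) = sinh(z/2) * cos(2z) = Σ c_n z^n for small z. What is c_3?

Expand each factor separately, then convolve coefficients.

-47/48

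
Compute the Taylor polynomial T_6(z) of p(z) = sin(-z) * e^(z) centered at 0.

z^6/90 + z^5/30 - z^3/3 - z^2 - z

Expand each factor separately, then convolve coefficients.
p(0) = 0
p′(0) = -1
p′′(0) = -2
p′′′(0) = -2
p^(4)(0) = 0
p^(5)(0) = 4
p^(6)(0) = 8
The Taylor polynomial is Σ p^(k)(0)/k! · z^k.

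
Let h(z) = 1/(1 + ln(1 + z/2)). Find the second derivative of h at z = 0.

Plug the Maclaurin series of the inner function into that of the outer and collect terms.
The coefficient of z^2 in the expansion is 3/8, so h′′(0) = 2! * (3/8) = 3/4.

3/4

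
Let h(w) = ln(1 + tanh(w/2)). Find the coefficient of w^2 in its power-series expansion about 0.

Compose series: expand the inner function first, then feed it into the outer expansion.
[w^0] = 0;  [w^1] = 1/2;  [w^2] = -1/8.

-1/8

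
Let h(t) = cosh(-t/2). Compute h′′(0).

1/4

From the series, [t^2] h = 1/8; multiply by 2! = 2 to get 1/4.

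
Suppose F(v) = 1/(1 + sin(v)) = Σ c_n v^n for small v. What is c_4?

2/3

Plug the Maclaurin series of the inner function into that of the outer and collect terms.
F(0) = 1
F′(0) = -1
F′′(0) = 2
F′′′(0) = -5
F^(4)(0) = 16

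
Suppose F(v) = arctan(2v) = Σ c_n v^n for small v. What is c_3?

Differentiate repeatedly and evaluate at the center.
[v^0] = 0;  [v^1] = 2;  [v^2] = 0;  [v^3] = -8/3.
So c_3 = F′′′(0)/3! = -8/3.

-8/3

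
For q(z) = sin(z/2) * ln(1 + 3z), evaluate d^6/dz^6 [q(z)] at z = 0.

277785/16

Expand each factor separately, then convolve coefficients.
The coefficient of z^6 in the expansion is 6173/256, so q^(6)(0) = 6! * (6173/256) = 277785/16.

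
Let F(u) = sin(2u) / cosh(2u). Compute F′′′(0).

Invert the denominator's series and multiply.
The coefficient of u^3 in the expansion is -16/3, so F′′′(0) = 3! * (-16/3) = -32.

-32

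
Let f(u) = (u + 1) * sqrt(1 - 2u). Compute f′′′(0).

-6

Multiply each power in the prefactor through the base expansion.
The coefficient of u^3 in the expansion is -1, so f′′′(0) = 3! * (-1) = -6.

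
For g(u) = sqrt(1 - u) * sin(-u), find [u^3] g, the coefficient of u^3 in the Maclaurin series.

7/24

Multiply the two series term by term and collect like powers.
g(0) = 0
g′(0) = -1
g′′(0) = 1
g′′′(0) = 7/4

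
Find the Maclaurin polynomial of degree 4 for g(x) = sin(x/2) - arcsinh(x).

Add the two expansions coefficient-wise.

7*x^3/48 - x/2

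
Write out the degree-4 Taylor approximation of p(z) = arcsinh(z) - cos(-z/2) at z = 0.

Expand each term separately and add.
p(0) = -1
p′(0) = 1
p′′(0) = 1/4
p′′′(0) = -1
p^(4)(0) = -1/16
The Taylor polynomial is Σ p^(k)(0)/k! · z^k.

-z^4/384 - z^3/6 + z^2/8 + z - 1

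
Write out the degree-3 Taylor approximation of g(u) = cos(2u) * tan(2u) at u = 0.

-4*u^3/3 + 2*u

Take the Cauchy product of the two expansions.
[u^0] = 0;  [u^1] = 2;  [u^2] = 0;  [u^3] = -4/3.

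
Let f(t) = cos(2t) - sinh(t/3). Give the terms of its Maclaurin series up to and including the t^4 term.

Expand each term separately and add.
f(0) = 1
f′(0) = -1/3
f′′(0) = -4
f′′′(0) = -1/27
f^(4)(0) = 16

2*t^4/3 - t^3/162 - 2*t^2 - t/3 + 1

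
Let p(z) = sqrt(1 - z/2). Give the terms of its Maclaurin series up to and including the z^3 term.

Differentiate repeatedly and evaluate at the center.
p(0) = 1
p′(0) = -1/4
p′′(0) = -1/16
p′′′(0) = -3/64
The Taylor polynomial is Σ p^(k)(0)/k! · z^k.

-z^3/128 - z^2/32 - z/4 + 1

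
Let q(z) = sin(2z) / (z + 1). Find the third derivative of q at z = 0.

Multiply the numerator's expansion by the denominator's geometric series.
From the series, [z^3] q = 2/3; multiply by 3! = 6 to get 4.

4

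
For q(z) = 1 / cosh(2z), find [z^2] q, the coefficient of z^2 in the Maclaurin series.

Invert the denominator's series and multiply.
q(0) = 1
q′(0) = 0
q′′(0) = -4
The Taylor polynomial is Σ q^(k)(0)/k! · z^k.

-2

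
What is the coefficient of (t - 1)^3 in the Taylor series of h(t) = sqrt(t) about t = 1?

1/16

h(1) = 1
h′(1) = 1/2
h′′(1) = -1/4
h′′′(1) = 3/8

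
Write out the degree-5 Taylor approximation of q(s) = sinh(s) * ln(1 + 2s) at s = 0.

-13*s^5/3 + 3*s^4 - 2*s^3 + 2*s^2

Write out both Maclaurin series and multiply, keeping only the needed powers.
q(0) = 0
q′(0) = 0
q′′(0) = 4
q′′′(0) = -12
q^(4)(0) = 72
q^(5)(0) = -520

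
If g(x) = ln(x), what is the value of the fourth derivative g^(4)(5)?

-6/625

From the series, [(x - 5)^4] g = -1/2500; multiply by 4! = 24 to get -6/625.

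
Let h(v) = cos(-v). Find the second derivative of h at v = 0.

From the series, [v^2] h = -1/2; multiply by 2! = 2 to get -1.

-1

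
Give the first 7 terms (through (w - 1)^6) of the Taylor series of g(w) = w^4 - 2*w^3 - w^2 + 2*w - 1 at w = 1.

(w - 1)^4 + 2*(w - 1)^3 - (w - 1)^2 - 2*(w - 1) - 1

Apply the Taylor formula c_k = f^(k)(a)/k!.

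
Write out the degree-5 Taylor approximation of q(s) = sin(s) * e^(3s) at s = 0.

79*s^5/30 + 4*s^4 + 13*s^3/3 + 3*s^2 + s

Take the Cauchy product of the two expansions.
q(0) = 0
q′(0) = 1
q′′(0) = 6
q′′′(0) = 26
q^(4)(0) = 96
q^(5)(0) = 316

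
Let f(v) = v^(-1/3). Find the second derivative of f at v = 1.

The coefficient of (v - 1)^2 in the expansion is 2/9, so f′′(1) = 2! * (2/9) = 4/9.

4/9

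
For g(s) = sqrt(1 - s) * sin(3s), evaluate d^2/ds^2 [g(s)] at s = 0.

-3

Take the Cauchy product of the two expansions.
From the series, [s^2] g = -3/2; multiply by 2! = 2 to get -3.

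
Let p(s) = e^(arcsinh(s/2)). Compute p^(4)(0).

Let u equal the inner series; expand the outer function in u and truncate.
The coefficient of s^4 in the expansion is -1/128, so p^(4)(0) = 4! * (-1/128) = -3/16.

-3/16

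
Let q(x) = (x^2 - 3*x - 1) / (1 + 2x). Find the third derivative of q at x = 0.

-36

Distribute the polynomial across the series and collect like powers.
From the series, [x^3] q = -6; multiply by 3! = 6 to get -36.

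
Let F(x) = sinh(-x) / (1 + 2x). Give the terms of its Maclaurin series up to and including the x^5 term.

-667*x^5/40 + 25*x^4/3 - 25*x^3/6 + 2*x^2 - x

Take the Cauchy product of the two expansions.
F(0) = 0
F′(0) = -1
F′′(0) = 4
F′′′(0) = -25
F^(4)(0) = 200
F^(5)(0) = -2001
Then c_k = F^(k)(0)/k! gives each Taylor coefficient.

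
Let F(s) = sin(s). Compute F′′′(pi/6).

-sqrt(3)/2

From the series, [(s - pi/6)^3] F = -sqrt(3)/12; multiply by 3! = 6 to get -sqrt(3)/2.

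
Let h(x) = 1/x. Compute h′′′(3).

-2/27

The coefficient of (x - 3)^3 in the expansion is -1/81, so h′′′(3) = 3! * (-1/81) = -2/27.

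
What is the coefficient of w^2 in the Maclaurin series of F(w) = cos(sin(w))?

Compose series: expand the inner function first, then feed it into the outer expansion.
[w^0] = 1;  [w^1] = 0;  [w^2] = -1/2.
So c_2 = F′′(0)/2! = -1/2.

-1/2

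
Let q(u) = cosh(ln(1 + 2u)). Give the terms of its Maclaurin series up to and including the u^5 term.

-16*u^5 + 8*u^4 - 4*u^3 + 2*u^2 + 1

Substitute the inner expansion into the outer series and collect powers.
q(0) = 1
q′(0) = 0
q′′(0) = 4
q′′′(0) = -24
q^(4)(0) = 192
q^(5)(0) = -1920
Dividing each by k! gives the coefficients c_0, ..., c_5.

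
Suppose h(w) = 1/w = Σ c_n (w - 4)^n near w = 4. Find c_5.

-1/4096

Differentiate repeatedly and evaluate at the center.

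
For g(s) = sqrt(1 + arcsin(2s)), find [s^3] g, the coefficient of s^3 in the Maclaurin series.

Compose series: expand the inner function first, then feed it into the outer expansion.
g(0) = 1
g′(0) = 1
g′′(0) = -1
g′′′(0) = 7
Then c_k = g^(k)(0)/k! gives each Taylor coefficient.

7/6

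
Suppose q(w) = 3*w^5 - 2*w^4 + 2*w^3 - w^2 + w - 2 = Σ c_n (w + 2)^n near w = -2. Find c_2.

-301

c_2 = q′′(-2)/2! = -301.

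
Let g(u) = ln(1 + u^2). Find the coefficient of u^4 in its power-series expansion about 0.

-1/2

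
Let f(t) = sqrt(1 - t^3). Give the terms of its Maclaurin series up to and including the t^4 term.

1 - t^3/2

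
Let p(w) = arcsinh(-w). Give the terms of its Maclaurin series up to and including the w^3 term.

w^3/6 - w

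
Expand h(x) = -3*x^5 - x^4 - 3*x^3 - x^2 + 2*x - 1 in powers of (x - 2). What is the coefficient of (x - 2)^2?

[(x - 2)^0] = -137;  [(x - 2)^1] = -310;  [(x - 2)^2] = -283.

-283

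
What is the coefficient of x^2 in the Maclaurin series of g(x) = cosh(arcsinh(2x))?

Substitute the inner expansion into the outer series and collect powers.
So c_2 = g′′(0)/2! = 2.

2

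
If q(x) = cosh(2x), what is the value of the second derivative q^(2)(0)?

From the series, [x^2] q = 2; multiply by 2! = 2 to get 4.

4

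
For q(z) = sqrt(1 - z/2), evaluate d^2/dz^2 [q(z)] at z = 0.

-1/16

Use the known series and substitute for the argument.
From the series, [z^2] q = -1/32; multiply by 2! = 2 to get -1/16.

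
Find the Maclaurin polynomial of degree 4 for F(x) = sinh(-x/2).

-x^3/48 - x/2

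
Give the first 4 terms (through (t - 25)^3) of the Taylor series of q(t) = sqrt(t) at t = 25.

Differentiate repeatedly and evaluate at the center.

(t - 25)^3/50000 - (t - 25)^2/1000 + (t - 25)/10 + 5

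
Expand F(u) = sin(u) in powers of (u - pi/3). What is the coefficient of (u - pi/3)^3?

F(pi/3) = sqrt(3)/2
F′(pi/3) = 1/2
F′′(pi/3) = -sqrt(3)/2
F′′′(pi/3) = -1/2
Then c_k = F^(k)(pi/3)/k! gives each Taylor coefficient.

-1/12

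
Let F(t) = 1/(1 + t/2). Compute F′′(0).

1/2

Use the known series and substitute for the argument.
From the series, [t^2] F = 1/4; multiply by 2! = 2 to get 1/2.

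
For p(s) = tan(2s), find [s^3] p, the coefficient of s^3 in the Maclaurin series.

8/3

c_3 = p′′′(0)/3! = 8/3.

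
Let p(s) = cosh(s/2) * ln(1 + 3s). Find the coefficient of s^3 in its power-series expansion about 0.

75/8

Expand each factor separately, then convolve coefficients.
p(0) = 0
p′(0) = 3
p′′(0) = -9
p′′′(0) = 225/4
So c_3 = p′′′(0)/3! = 75/8.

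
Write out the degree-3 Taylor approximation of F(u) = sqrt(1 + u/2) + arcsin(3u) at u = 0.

577*u^3/128 - u^2/32 + 13*u/4 + 1

Combine the two series term by term.
[u^0] = 1;  [u^1] = 13/4;  [u^2] = -1/32;  [u^3] = 577/128.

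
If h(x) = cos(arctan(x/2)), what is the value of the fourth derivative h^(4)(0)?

Substitute the inner expansion into the outer series and collect powers.
The coefficient of x^4 in the expansion is 3/128, so h^(4)(0) = 4! * (3/128) = 9/16.

9/16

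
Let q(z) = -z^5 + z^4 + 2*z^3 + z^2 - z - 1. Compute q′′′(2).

Differentiate repeatedly and evaluate at the center.
The coefficient of (z - 2)^3 in the expansion is -30, so q′′′(2) = 3! * (-30) = -180.

-180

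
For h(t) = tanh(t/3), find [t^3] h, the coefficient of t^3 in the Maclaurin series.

-1/81

h(0) = 0
h′(0) = 1/3
h′′(0) = 0
h′′′(0) = -2/27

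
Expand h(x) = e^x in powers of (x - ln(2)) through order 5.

Compute the successive derivatives at the expansion point and divide by k!.
[(x - ln(2))^0] = 2;  [(x - ln(2))^1] = 2;  [(x - ln(2))^2] = 1;  [(x - ln(2))^3] = 1/3;  [(x - ln(2))^4] = 1/12;  [(x - ln(2))^5] = 1/60.

(x - ln(2))^5/60 + (x - ln(2))^4/12 + (x - ln(2))^3/3 + (x - ln(2))^2 + 2*(x - ln(2)) + 2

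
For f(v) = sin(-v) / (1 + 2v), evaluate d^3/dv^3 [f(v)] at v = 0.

-23

Multiply the two series term by term and collect like powers.
From the series, [v^3] f = -23/6; multiply by 3! = 6 to get -23.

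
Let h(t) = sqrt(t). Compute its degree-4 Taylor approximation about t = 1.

-5*(t - 1)^4/128 + (t - 1)^3/16 - (t - 1)^2/8 + (t - 1)/2 + 1

h(1) = 1
h′(1) = 1/2
h′′(1) = -1/4
h′′′(1) = 3/8
h^(4)(1) = -15/16
The Taylor polynomial is Σ h^(k)(1)/k! · (t - 1)^k.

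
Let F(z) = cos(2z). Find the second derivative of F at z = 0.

-4

The coefficient of z^2 in the expansion is -2, so F′′(0) = 2! * (-2) = -4.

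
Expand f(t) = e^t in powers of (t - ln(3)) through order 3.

(t - ln(3))^3/2 + 3*(t - ln(3))^2/2 + 3*(t - ln(3)) + 3

f(ln(3)) = 3
f′(ln(3)) = 3
f′′(ln(3)) = 3
f′′′(ln(3)) = 3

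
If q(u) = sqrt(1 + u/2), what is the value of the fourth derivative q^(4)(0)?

-15/256

The coefficient of u^4 in the expansion is -5/2048, so q^(4)(0) = 4! * (-5/2048) = -15/256.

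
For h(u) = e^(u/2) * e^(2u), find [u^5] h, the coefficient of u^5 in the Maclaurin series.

625/768

Write out both Maclaurin series and multiply, keeping only the needed powers.
h(0) = 1
h′(0) = 5/2
h′′(0) = 25/4
h′′′(0) = 125/8
h^(4)(0) = 625/16
h^(5)(0) = 3125/32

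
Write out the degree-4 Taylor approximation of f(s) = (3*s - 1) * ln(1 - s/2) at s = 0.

-7*s^4/64 - s^3/3 - 11*s^2/8 + s/2

Shift and add copies of the series according to the polynomial's terms.
f(0) = 0
f′(0) = 1/2
f′′(0) = -11/4
f′′′(0) = -2
f^(4)(0) = -21/8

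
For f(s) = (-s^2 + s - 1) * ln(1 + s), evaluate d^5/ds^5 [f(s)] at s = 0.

Distribute the polynomial across the series and collect like powers.
The coefficient of s^5 in the expansion is -47/60, so f^(5)(0) = 5! * (-47/60) = -94.

-94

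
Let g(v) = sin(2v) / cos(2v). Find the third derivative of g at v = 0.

16

Divide the numerator series by the denominator series (power-series long division).
The coefficient of v^3 in the expansion is 8/3, so g′′′(0) = 3! * (8/3) = 16.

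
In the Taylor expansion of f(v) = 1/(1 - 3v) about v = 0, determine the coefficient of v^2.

9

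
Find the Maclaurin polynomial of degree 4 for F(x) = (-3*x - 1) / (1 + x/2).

Distribute the polynomial across the series and collect like powers.
[x^0] = -1;  [x^1] = -5/2;  [x^2] = 5/4;  [x^3] = -5/8;  [x^4] = 5/16.

5*x^4/16 - 5*x^3/8 + 5*x^2/4 - 5*x/2 - 1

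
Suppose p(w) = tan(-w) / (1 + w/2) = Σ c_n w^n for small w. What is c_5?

-67/240

Multiply the two series term by term and collect like powers.
p(0) = 0
p′(0) = -1
p′′(0) = 1
p′′′(0) = -7/2
p^(4)(0) = 7
p^(5)(0) = -67/2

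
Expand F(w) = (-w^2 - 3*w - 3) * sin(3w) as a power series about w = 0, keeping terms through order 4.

Multiply each power in the prefactor through the base expansion.
[w^0] = 0;  [w^1] = -9;  [w^2] = -9;  [w^3] = 21/2;  [w^4] = 27/2.

27*w^4/2 + 21*w^3/2 - 9*w^2 - 9*w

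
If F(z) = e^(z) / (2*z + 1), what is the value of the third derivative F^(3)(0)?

Use 1/(1 - r) = Σ r^k on the denominator, then take the Cauchy product.
From the series, [z^3] F = -29/6; multiply by 3! = 6 to get -29.

-29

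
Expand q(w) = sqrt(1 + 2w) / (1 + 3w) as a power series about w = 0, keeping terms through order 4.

379*w^4/8 - 16*w^3 + 11*w^2/2 - 2*w + 1

Expand each factor separately, then convolve coefficients.
q(0) = 1
q′(0) = -2
q′′(0) = 11
q′′′(0) = -96
q^(4)(0) = 1137
The Taylor polynomial is Σ q^(k)(0)/k! · w^k.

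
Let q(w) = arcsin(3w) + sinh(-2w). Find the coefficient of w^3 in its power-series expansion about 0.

Add the two expansions coefficient-wise.
q(0) = 0
q′(0) = 1
q′′(0) = 0
q′′′(0) = 19

19/6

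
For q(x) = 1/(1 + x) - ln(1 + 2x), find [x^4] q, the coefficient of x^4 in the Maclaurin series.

5

Expand each term separately and add.
q(0) = 1
q′(0) = -3
q′′(0) = 6
q′′′(0) = -22
q^(4)(0) = 120
The Taylor polynomial is Σ q^(k)(0)/k! · x^k.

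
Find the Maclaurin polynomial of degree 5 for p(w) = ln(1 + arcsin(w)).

53*w^5/120 - 5*w^4/12 + w^3/2 - w^2/2 + w

Substitute the inner expansion into the outer series and collect powers.
p(0) = 0
p′(0) = 1
p′′(0) = -1
p′′′(0) = 3
p^(4)(0) = -10
p^(5)(0) = 53
Dividing each by k! gives the coefficients c_0, ..., c_5.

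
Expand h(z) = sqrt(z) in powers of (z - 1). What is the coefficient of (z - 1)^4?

Differentiate repeatedly and evaluate at the center.
h(1) = 1
h′(1) = 1/2
h′′(1) = -1/4
h′′′(1) = 3/8
h^(4)(1) = -15/16
Dividing each by k! gives the coefficients c_0, ..., c_4.

-5/128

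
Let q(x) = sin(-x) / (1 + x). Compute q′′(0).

Write out both Maclaurin series and multiply, keeping only the needed powers.
The coefficient of x^2 in the expansion is 1, so q′′(0) = 2! * (1) = 2.

2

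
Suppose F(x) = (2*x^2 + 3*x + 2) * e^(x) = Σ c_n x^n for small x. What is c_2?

6

Shift and add copies of the series according to the polynomial's terms.
[x^0] = 2;  [x^1] = 5;  [x^2] = 6.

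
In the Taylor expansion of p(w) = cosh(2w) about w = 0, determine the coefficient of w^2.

2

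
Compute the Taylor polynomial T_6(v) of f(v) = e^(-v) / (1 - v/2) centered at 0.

Multiply the two series term by term and collect like powers.
f(0) = 1
f′(0) = -1/2
f′′(0) = 1/2
f′′′(0) = -1/4
f^(4)(0) = 1/2
f^(5)(0) = 1/4
f^(6)(0) = 7/4

7*v^6/2880 + v^5/480 + v^4/48 - v^3/24 + v^2/4 - v/2 + 1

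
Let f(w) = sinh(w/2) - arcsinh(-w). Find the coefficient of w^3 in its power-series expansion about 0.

Add the two expansions coefficient-wise.
f(0) = 0
f′(0) = 3/2
f′′(0) = 0
f′′′(0) = -7/8
So c_3 = f′′′(0)/3! = -7/48.

-7/48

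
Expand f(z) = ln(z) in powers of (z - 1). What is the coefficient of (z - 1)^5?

1/5

f(1) = 0
f′(1) = 1
f′′(1) = -1
f′′′(1) = 2
f^(4)(1) = -6
f^(5)(1) = 24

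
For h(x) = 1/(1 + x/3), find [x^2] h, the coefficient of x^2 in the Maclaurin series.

1/9

h(0) = 1
h′(0) = -1/3
h′′(0) = 2/9
Dividing each by k! gives the coefficients c_0, ..., c_2.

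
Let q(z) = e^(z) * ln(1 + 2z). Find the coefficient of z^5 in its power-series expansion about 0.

209/60

Take the Cauchy product of the two expansions.
q(0) = 0
q′(0) = 2
q′′(0) = 0
q′′′(0) = 10
q^(4)(0) = -48
q^(5)(0) = 418
So c_5 = q^(5)(0)/5! = 209/60.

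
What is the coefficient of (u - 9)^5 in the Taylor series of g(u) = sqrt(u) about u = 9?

Apply the Taylor formula c_k = f^(k)(a)/k!.
g(9) = 3
g′(9) = 1/6
g′′(9) = -1/108
g′′′(9) = 1/648
g^(4)(9) = -5/11664
g^(5)(9) = 35/209952
So c_5 = g^(5)(9)/5! = 7/5038848.

7/5038848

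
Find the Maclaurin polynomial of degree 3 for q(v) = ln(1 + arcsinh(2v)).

4*v^3/3 - 2*v^2 + 2*v

Plug the Maclaurin series of the inner function into that of the outer and collect terms.
q(0) = 0
q′(0) = 2
q′′(0) = -4
q′′′(0) = 8
The Taylor polynomial is Σ q^(k)(0)/k! · v^k.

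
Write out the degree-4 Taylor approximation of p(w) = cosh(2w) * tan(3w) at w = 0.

15*w^3 + 3*w

Write out both Maclaurin series and multiply, keeping only the needed powers.
[w^0] = 0;  [w^1] = 3;  [w^2] = 0;  [w^3] = 15;  [w^4] = 0.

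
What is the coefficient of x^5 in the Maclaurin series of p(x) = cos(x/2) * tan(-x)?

-181/1920

Take the Cauchy product of the two expansions.
So c_5 = p^(5)(0)/5! = -181/1920.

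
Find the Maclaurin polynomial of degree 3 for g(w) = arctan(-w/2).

[w^0] = 0;  [w^1] = -1/2;  [w^2] = 0;  [w^3] = 1/24.

w^3/24 - w/2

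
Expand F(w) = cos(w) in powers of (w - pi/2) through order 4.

(w - pi/2)^3/6 - (w - pi/2)

Use the known series and substitute for the argument.
F(pi/2) = 0
F′(pi/2) = -1
F′′(pi/2) = 0
F′′′(pi/2) = 1
F^(4)(pi/2) = 0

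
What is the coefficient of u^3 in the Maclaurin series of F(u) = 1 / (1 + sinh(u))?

Use the geometric series for the reciprocal, then substitute.
F(0) = 1
F′(0) = -1
F′′(0) = 2
F′′′(0) = -7
So c_3 = F′′′(0)/3! = -7/6.

-7/6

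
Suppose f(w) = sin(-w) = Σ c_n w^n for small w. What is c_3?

1/6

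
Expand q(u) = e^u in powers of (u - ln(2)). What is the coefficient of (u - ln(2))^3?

1/3

Compute the successive derivatives at the expansion point and divide by k!.
q(ln(2)) = 2
q′(ln(2)) = 2
q′′(ln(2)) = 2
q′′′(ln(2)) = 2
So c_3 = q′′′(ln(2))/3! = 1/3.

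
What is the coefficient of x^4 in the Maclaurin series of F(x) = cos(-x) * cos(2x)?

Expand each factor separately, then convolve coefficients.
F(0) = 1
F′(0) = 0
F′′(0) = -5
F′′′(0) = 0
F^(4)(0) = 41
The Taylor polynomial is Σ F^(k)(0)/k! · x^k.

41/24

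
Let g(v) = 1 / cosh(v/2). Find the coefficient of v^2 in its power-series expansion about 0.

Write the quotient as an unknown series and match coefficients against numerator = denominator · series.
g(0) = 1
g′(0) = 0
g′′(0) = -1/4
So c_2 = g′′(0)/2! = -1/8.

-1/8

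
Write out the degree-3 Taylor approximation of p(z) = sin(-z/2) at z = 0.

z^3/48 - z/2

Differentiate repeatedly and evaluate at the center.
[z^0] = 0;  [z^1] = -1/2;  [z^2] = 0;  [z^3] = 1/48.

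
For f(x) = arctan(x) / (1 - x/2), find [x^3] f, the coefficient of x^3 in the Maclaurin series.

-1/12

Multiply the two series term by term and collect like powers.
f(0) = 0
f′(0) = 1
f′′(0) = 1
f′′′(0) = -1/2
Then c_k = f^(k)(0)/k! gives each Taylor coefficient.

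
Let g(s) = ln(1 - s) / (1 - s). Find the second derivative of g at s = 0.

Write out both Maclaurin series and multiply, keeping only the needed powers.
From the series, [s^2] g = -3/2; multiply by 2! = 2 to get -3.

-3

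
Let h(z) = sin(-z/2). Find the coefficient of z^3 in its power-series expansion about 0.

1/48

Differentiate repeatedly and evaluate at the center.
h(0) = 0
h′(0) = -1/2
h′′(0) = 0
h′′′(0) = 1/8
So c_3 = h′′′(0)/3! = 1/48.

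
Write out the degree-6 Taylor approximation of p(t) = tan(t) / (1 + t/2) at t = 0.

-67*t^6/480 + 67*t^5/240 - 7*t^4/24 + 7*t^3/12 - t^2/2 + t

Multiply the two series term by term and collect like powers.
[t^0] = 0;  [t^1] = 1;  [t^2] = -1/2;  [t^3] = 7/12;  [t^4] = -7/24;  [t^5] = 67/240;  [t^6] = -67/480.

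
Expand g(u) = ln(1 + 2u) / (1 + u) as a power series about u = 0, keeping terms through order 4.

-32*u^4/3 + 20*u^3/3 - 4*u^2 + 2*u

Multiply the two series term by term and collect like powers.
g(0) = 0
g′(0) = 2
g′′(0) = -8
g′′′(0) = 40
g^(4)(0) = -256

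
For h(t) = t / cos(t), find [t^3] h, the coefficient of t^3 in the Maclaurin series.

1/2

Divide the numerator series by the denominator series (power-series long division).
[t^0] = 0;  [t^1] = 1;  [t^2] = 0;  [t^3] = 1/2.
So c_3 = h′′′(0)/3! = 1/2.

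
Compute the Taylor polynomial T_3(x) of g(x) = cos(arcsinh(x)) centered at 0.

1 - x^2/2

Plug the Maclaurin series of the inner function into that of the outer and collect terms.
g(0) = 1
g′(0) = 0
g′′(0) = -1
g′′′(0) = 0
Then c_k = g^(k)(0)/k! gives each Taylor coefficient.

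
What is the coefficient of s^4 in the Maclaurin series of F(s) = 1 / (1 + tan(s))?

5/3

Use the geometric series for the reciprocal, then substitute.
F(0) = 1
F′(0) = -1
F′′(0) = 2
F′′′(0) = -8
F^(4)(0) = 40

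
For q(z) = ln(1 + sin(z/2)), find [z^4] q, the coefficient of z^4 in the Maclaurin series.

Compose series: expand the inner function first, then feed it into the outer expansion.
q(0) = 0
q′(0) = 1/2
q′′(0) = -1/4
q′′′(0) = 1/8
q^(4)(0) = -1/8
The Taylor polynomial is Σ q^(k)(0)/k! · z^k.

-1/192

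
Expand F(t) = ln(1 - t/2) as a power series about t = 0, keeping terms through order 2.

-t^2/8 - t/2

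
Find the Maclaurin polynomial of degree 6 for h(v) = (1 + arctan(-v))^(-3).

166*v^6/15 + 58*v^5/5 + 11*v^4 + 9*v^3 + 6*v^2 + 3*v + 1

Substitute the inner expansion into the outer series and collect powers.
[v^0] = 1;  [v^1] = 3;  [v^2] = 6;  [v^3] = 9;  [v^4] = 11;  [v^5] = 58/5;  [v^6] = 166/15.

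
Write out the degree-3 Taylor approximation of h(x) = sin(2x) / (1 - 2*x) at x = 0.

Use 1/(1 - r) = Σ r^k on the denominator, then take the Cauchy product.
h(0) = 0
h′(0) = 2
h′′(0) = 8
h′′′(0) = 40
Then c_k = h^(k)(0)/k! gives each Taylor coefficient.

20*x^3/3 + 4*x^2 + 2*x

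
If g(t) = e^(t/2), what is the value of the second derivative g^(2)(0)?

The coefficient of t^2 in the expansion is 1/8, so g′′(0) = 2! * (1/8) = 1/4.

1/4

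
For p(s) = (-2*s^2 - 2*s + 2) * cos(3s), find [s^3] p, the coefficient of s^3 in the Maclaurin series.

9

Distribute the polynomial across the series and collect like powers.
p(0) = 2
p′(0) = -2
p′′(0) = -22
p′′′(0) = 54
Then c_k = p^(k)(0)/k! gives each Taylor coefficient.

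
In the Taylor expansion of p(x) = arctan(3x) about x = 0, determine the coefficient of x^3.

c_3 = p′′′(0)/3! = -9.

-9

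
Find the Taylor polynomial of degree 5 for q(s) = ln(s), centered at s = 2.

(s - 2)^5/160 - (s - 2)^4/64 + (s - 2)^3/24 - (s - 2)^2/8 + (s - 2)/2 + ln(2)

[(s - 2)^0] = ln(2);  [(s - 2)^1] = 1/2;  [(s - 2)^2] = -1/8;  [(s - 2)^3] = 1/24;  [(s - 2)^4] = -1/64;  [(s - 2)^5] = 1/160.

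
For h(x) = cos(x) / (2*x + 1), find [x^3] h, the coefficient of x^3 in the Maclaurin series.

-7

Use 1/(1 - r) = Σ r^k on the denominator, then take the Cauchy product.
So c_3 = h′′′(0)/3! = -7.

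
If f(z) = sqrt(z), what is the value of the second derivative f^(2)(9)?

-1/108

The coefficient of (z - 9)^2 in the expansion is -1/216, so f′′(9) = 2! * (-1/216) = -1/108.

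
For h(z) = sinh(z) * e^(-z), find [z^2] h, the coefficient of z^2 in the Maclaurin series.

Take the Cauchy product of the two expansions.
h(0) = 0
h′(0) = 1
h′′(0) = -2

-1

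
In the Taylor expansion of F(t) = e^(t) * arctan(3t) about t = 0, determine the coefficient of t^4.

-17/2

Multiply the two series term by term and collect like powers.
F(0) = 0
F′(0) = 3
F′′(0) = 6
F′′′(0) = -45
F^(4)(0) = -204
So c_4 = F^(4)(0)/4! = -17/2.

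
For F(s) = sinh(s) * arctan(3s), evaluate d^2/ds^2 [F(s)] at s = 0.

6

Take the Cauchy product of the two expansions.
The coefficient of s^2 in the expansion is 3, so F′′(0) = 2! * (3) = 6.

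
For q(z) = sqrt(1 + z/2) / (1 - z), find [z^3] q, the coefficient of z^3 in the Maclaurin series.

157/128

Take the Cauchy product of the two expansions.
So c_3 = q′′′(0)/3! = 157/128.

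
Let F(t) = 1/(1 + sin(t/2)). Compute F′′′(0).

-5/8

Substitute the inner expansion into the outer series and collect powers.
The coefficient of t^3 in the expansion is -5/48, so F′′′(0) = 3! * (-5/48) = -5/8.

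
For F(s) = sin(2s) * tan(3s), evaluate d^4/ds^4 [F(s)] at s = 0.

336

Multiply the two series term by term and collect like powers.
From the series, [s^4] F = 14; multiply by 4! = 24 to get 336.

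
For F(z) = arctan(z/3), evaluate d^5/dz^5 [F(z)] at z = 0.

From the series, [z^5] F = 1/1215; multiply by 5! = 120 to get 8/81.

8/81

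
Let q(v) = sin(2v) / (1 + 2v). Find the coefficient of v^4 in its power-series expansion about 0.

Write out both Maclaurin series and multiply, keeping only the needed powers.
q(0) = 0
q′(0) = 2
q′′(0) = -8
q′′′(0) = 40
q^(4)(0) = -320
Then c_k = q^(k)(0)/k! gives each Taylor coefficient.

-40/3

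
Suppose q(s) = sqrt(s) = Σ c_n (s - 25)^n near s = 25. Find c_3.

c_3 = q′′′(25)/3! = 1/50000.

1/50000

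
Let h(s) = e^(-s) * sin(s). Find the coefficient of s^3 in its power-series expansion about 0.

1/3

Expand each factor separately, then convolve coefficients.
h(0) = 0
h′(0) = 1
h′′(0) = -2
h′′′(0) = 2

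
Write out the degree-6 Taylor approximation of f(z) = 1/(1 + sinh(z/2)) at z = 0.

Plug the Maclaurin series of the inner function into that of the outer and collect terms.
[z^0] = 1;  [z^1] = -1/2;  [z^2] = 1/4;  [z^3] = -7/48;  [z^4] = 1/12;  [z^5] = -181/3840;  [z^6] = 77/2880.

77*z^6/2880 - 181*z^5/3840 + z^4/12 - 7*z^3/48 + z^2/4 - z/2 + 1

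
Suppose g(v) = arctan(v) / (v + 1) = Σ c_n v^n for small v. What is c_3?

Expand 1/(denominator) as a geometric series and multiply by the numerator's series.
g(0) = 0
g′(0) = 1
g′′(0) = -2
g′′′(0) = 4
So c_3 = g′′′(0)/3! = 2/3.

2/3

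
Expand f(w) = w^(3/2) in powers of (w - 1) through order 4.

3*(w - 1)^4/128 - (w - 1)^3/16 + 3*(w - 1)^2/8 + 3*(w - 1)/2 + 1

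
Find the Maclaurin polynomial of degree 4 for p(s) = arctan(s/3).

p(0) = 0
p′(0) = 1/3
p′′(0) = 0
p′′′(0) = -2/27
p^(4)(0) = 0
Dividing each by k! gives the coefficients c_0, ..., c_4.

-s^3/81 + s/3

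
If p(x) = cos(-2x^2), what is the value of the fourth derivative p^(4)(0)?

-48

From the series, [x^4] p = -2; multiply by 4! = 24 to get -48.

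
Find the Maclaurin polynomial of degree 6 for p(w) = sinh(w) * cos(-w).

-w^5/30 - w^3/3 + w

Take the Cauchy product of the two expansions.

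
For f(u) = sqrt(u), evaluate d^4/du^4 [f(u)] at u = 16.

-15/262144

The coefficient of (u - 16)^4 in the expansion is -5/2097152, so f^(4)(16) = 4! * (-5/2097152) = -15/262144.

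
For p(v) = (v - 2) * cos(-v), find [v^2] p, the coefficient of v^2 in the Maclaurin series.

1

Distribute the polynomial across the series and collect like powers.
p(0) = -2
p′(0) = 1
p′′(0) = 2
So c_2 = p′′(0)/2! = 1.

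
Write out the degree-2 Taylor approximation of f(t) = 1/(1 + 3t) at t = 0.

Compute the successive derivatives at the expansion point and divide by k!.
f(0) = 1
f′(0) = -3
f′′(0) = 18
Then c_k = f^(k)(0)/k! gives each Taylor coefficient.

9*t^2 - 3*t + 1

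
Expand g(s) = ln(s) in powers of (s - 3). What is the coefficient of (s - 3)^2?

-1/18

g(3) = ln(3)
g′(3) = 1/3
g′′(3) = -1/9
So c_2 = g′′(3)/2! = -1/18.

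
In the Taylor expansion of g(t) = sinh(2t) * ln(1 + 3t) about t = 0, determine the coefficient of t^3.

Expand each factor separately, then convolve coefficients.
g(0) = 0
g′(0) = 0
g′′(0) = 12
g′′′(0) = -54
Then c_k = g^(k)(0)/k! gives each Taylor coefficient.

-9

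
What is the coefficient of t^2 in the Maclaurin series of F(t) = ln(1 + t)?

-1/2

Use the known series and substitute for the argument.
F(0) = 0
F′(0) = 1
F′′(0) = -1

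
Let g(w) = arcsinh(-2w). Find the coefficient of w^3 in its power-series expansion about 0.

Differentiate repeatedly and evaluate at the center.

4/3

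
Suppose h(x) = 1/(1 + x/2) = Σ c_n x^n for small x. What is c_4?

[x^0] = 1;  [x^1] = -1/2;  [x^2] = 1/4;  [x^3] = -1/8;  [x^4] = 1/16.

1/16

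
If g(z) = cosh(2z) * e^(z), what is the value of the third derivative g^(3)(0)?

13

Take the Cauchy product of the two expansions.
The coefficient of z^3 in the expansion is 13/6, so g′′′(0) = 3! * (13/6) = 13.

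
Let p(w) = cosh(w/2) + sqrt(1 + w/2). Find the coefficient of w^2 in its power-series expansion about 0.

3/32

Combine the two series term by term.
[w^0] = 2;  [w^1] = 1/4;  [w^2] = 3/32.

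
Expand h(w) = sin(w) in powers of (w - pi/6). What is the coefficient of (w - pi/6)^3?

h(pi/6) = 1/2
h′(pi/6) = sqrt(3)/2
h′′(pi/6) = -1/2
h′′′(pi/6) = -sqrt(3)/2
Then c_k = h^(k)(pi/6)/k! gives each Taylor coefficient.

-sqrt(3)/12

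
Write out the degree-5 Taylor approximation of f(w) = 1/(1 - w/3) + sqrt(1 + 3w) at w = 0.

413599*w^5/62208 - 32677*w^4/10368 + 745*w^3/432 - 73*w^2/72 + 11*w/6 + 2

Combine the two series term by term.
[w^0] = 2;  [w^1] = 11/6;  [w^2] = -73/72;  [w^3] = 745/432;  [w^4] = -32677/10368;  [w^5] = 413599/62208.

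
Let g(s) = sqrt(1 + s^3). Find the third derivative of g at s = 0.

3

The coefficient of s^3 in the expansion is 1/2, so g′′′(0) = 3! * (1/2) = 3.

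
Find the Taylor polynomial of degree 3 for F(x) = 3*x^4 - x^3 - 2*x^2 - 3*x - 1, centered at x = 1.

11*(x - 1)^3 + 13*(x - 1)^2 + 2*(x - 1) - 4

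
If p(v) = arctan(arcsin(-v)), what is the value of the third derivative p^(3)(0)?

Substitute the inner expansion into the outer series and collect powers.
The coefficient of v^3 in the expansion is 1/6, so p′′′(0) = 3! * (1/6) = 1.

1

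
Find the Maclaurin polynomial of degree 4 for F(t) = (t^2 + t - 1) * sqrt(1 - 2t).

Distribute the polynomial across the series and collect like powers.
[t^0] = -1;  [t^1] = 2;  [t^2] = 1/2;  [t^3] = -1;  [t^4] = -3/8.

-3*t^4/8 - t^3 + t^2/2 + 2*t - 1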